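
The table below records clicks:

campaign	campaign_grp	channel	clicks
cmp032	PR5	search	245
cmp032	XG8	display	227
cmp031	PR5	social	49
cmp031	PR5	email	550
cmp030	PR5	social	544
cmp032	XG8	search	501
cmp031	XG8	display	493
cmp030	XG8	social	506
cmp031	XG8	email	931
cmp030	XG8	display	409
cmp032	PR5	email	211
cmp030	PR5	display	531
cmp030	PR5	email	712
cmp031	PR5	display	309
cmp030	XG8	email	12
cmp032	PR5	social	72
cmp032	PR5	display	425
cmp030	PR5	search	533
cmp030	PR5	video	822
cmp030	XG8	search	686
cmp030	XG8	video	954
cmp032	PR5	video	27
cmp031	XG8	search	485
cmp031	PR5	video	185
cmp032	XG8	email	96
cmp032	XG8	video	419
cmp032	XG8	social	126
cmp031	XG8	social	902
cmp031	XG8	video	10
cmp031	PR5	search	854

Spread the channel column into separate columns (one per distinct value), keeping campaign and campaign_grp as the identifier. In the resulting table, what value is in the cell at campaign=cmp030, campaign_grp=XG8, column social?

506

Wide layout: rows indexed by campaign and campaign_grp, columns are the 5 distinct channel values (search, display, social, email, video).
Cell (campaign=cmp030, campaign_grp=XG8, channel=social) draws from the long row where campaign=cmp030, campaign_grp=XG8 and channel=social, which has clicks=506.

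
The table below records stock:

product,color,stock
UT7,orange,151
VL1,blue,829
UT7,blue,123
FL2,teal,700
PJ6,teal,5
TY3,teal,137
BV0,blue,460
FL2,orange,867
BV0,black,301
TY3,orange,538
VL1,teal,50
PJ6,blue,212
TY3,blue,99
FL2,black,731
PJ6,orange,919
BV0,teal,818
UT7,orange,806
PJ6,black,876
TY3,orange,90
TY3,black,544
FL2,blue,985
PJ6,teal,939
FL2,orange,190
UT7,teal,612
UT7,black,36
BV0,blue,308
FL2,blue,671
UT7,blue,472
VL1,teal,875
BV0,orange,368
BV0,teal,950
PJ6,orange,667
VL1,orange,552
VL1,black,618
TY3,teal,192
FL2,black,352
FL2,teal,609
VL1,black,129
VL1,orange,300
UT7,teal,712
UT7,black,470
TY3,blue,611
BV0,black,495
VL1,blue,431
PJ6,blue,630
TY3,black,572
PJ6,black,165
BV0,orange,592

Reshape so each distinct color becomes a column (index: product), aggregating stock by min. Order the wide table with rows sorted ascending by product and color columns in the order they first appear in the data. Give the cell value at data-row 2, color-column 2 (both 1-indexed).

671

With rows sorted ascending by product, row 2 is product=FL2. color columns in first-appearance order: orange, blue, teal, black; column 2 is blue.
Long rows with product=FL2, color=blue: min(985, 671) = 671.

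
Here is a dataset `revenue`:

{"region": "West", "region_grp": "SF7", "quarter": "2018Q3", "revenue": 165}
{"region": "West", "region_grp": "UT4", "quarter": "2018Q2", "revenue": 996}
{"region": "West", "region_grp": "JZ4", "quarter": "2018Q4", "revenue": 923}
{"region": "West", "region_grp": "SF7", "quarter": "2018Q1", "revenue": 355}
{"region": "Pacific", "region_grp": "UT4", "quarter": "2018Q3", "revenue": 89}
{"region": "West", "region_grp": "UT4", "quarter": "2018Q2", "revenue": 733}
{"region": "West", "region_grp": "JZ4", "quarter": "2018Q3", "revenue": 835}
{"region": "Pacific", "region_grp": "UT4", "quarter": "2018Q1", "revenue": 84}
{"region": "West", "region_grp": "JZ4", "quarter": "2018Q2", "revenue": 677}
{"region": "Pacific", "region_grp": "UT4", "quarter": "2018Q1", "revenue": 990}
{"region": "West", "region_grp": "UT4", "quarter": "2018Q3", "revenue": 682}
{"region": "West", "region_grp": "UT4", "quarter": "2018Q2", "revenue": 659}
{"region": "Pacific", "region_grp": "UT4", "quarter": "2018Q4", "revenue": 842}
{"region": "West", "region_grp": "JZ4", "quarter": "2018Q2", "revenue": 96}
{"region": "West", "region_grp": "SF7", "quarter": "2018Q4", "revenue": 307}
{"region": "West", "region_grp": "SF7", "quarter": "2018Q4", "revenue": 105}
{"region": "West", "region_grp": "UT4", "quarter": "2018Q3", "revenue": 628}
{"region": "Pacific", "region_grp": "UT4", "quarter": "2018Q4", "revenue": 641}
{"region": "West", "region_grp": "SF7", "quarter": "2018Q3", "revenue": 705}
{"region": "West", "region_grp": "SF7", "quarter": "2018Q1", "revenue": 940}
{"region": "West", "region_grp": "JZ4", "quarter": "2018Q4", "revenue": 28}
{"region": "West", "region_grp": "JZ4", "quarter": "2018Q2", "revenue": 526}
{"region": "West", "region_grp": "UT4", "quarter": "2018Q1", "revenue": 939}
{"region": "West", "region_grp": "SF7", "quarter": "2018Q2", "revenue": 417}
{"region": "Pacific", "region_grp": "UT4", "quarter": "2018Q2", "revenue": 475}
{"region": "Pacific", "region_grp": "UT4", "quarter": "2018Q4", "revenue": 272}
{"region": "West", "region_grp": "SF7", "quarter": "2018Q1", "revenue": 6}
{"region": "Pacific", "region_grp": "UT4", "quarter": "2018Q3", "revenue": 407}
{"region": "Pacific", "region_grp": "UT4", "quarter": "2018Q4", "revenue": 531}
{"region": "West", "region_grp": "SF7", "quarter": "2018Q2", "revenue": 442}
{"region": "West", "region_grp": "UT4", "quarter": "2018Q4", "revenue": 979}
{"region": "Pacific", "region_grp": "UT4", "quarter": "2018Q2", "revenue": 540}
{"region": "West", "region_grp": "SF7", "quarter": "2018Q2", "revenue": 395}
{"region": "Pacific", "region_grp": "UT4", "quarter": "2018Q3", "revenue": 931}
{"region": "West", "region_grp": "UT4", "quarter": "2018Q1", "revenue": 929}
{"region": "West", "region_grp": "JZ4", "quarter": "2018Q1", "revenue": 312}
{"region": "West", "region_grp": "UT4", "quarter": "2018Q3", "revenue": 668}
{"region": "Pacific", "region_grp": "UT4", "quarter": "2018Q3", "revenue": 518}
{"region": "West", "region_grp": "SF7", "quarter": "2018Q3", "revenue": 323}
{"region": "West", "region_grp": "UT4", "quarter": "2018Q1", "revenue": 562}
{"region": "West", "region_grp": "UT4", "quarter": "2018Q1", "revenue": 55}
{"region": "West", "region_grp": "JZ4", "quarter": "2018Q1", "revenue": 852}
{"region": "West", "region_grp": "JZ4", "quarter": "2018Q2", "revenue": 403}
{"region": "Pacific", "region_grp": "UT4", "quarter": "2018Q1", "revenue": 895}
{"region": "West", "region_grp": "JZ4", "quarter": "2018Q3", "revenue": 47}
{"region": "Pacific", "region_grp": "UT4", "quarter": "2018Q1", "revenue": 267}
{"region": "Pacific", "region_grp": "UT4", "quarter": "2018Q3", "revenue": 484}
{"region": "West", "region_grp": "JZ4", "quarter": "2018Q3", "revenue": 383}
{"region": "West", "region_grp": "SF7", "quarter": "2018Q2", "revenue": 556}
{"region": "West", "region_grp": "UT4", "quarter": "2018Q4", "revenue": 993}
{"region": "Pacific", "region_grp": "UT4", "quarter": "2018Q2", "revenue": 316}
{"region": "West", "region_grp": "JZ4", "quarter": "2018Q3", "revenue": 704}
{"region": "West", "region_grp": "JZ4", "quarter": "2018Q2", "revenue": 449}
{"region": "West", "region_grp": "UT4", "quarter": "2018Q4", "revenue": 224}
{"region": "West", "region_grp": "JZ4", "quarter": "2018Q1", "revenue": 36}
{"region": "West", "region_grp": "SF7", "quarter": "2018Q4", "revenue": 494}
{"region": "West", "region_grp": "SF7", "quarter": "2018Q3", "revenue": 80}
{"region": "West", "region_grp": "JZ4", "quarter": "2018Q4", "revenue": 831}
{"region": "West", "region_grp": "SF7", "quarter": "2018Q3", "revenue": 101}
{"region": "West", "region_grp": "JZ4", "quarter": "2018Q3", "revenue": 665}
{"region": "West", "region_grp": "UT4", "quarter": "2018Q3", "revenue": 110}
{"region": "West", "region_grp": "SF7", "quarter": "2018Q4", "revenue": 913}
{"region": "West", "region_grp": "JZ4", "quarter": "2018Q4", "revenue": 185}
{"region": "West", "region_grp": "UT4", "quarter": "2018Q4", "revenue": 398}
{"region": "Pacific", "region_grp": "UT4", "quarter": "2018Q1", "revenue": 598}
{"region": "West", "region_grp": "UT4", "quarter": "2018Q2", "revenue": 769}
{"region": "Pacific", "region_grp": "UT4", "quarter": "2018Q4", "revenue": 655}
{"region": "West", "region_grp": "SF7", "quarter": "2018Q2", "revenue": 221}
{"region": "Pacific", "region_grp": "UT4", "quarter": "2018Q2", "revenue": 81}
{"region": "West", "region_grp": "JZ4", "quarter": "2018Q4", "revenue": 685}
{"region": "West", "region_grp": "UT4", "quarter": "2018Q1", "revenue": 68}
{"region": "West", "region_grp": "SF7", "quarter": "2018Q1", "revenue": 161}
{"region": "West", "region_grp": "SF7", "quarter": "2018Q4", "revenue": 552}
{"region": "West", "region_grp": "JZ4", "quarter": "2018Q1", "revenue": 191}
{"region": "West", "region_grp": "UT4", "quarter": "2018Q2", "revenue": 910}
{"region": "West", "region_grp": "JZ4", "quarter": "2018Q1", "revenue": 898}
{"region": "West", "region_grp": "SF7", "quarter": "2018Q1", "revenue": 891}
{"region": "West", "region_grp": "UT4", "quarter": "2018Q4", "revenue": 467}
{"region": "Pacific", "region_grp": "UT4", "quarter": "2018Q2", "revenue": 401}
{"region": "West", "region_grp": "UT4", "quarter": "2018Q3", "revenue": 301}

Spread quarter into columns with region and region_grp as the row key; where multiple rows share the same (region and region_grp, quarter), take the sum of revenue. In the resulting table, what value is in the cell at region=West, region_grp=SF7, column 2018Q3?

Rows with region=West, region_grp=SF7 and quarter=2018Q3: revenue values are 165, 705, 323, 80, 101.
165 + 705 + 323 + 80 + 101 = 1374.

1374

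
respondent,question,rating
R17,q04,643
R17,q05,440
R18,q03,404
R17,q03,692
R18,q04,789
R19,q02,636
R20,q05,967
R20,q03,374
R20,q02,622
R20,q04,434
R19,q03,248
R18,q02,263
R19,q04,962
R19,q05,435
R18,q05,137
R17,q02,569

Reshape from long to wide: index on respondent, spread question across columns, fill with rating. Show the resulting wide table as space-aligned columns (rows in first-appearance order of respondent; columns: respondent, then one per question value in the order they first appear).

respondent  q04  q05  q03  q02
R17         643  440  692  569
R18         789  137  404  263
R19         962  435  248  636
R20         434  967  374  622

Columns: respondent plus the 4 distinct question values (q04, q05, q03, q02).
For example, row R17 column q04 takes rating=643 from the long row (R17, q04).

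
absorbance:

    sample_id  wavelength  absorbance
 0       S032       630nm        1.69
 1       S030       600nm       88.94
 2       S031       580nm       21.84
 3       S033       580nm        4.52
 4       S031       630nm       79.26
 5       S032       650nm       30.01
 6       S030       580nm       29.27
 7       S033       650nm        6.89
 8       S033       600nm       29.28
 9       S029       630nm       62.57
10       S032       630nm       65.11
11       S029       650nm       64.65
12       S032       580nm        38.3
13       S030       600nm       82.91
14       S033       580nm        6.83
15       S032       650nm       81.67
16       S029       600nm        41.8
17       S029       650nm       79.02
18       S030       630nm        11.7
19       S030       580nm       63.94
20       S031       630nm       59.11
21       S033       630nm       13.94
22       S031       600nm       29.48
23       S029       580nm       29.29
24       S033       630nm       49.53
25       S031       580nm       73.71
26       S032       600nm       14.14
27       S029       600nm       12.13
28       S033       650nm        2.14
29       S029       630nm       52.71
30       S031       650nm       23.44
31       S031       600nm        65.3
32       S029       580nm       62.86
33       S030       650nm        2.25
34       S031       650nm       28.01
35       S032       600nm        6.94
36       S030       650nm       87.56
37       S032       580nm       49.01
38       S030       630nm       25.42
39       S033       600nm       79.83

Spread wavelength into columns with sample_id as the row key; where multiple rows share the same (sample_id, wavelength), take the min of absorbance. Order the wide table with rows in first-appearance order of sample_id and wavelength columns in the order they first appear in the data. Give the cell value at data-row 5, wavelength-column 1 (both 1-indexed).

52.71

With rows in first-appearance order of sample_id, row 5 is sample_id=S029. wavelength columns in first-appearance order: 630nm, 600nm, 580nm, 650nm; column 1 is 630nm.
Long rows with sample_id=S029, wavelength=630nm: min(62.57, 52.71) = 52.71.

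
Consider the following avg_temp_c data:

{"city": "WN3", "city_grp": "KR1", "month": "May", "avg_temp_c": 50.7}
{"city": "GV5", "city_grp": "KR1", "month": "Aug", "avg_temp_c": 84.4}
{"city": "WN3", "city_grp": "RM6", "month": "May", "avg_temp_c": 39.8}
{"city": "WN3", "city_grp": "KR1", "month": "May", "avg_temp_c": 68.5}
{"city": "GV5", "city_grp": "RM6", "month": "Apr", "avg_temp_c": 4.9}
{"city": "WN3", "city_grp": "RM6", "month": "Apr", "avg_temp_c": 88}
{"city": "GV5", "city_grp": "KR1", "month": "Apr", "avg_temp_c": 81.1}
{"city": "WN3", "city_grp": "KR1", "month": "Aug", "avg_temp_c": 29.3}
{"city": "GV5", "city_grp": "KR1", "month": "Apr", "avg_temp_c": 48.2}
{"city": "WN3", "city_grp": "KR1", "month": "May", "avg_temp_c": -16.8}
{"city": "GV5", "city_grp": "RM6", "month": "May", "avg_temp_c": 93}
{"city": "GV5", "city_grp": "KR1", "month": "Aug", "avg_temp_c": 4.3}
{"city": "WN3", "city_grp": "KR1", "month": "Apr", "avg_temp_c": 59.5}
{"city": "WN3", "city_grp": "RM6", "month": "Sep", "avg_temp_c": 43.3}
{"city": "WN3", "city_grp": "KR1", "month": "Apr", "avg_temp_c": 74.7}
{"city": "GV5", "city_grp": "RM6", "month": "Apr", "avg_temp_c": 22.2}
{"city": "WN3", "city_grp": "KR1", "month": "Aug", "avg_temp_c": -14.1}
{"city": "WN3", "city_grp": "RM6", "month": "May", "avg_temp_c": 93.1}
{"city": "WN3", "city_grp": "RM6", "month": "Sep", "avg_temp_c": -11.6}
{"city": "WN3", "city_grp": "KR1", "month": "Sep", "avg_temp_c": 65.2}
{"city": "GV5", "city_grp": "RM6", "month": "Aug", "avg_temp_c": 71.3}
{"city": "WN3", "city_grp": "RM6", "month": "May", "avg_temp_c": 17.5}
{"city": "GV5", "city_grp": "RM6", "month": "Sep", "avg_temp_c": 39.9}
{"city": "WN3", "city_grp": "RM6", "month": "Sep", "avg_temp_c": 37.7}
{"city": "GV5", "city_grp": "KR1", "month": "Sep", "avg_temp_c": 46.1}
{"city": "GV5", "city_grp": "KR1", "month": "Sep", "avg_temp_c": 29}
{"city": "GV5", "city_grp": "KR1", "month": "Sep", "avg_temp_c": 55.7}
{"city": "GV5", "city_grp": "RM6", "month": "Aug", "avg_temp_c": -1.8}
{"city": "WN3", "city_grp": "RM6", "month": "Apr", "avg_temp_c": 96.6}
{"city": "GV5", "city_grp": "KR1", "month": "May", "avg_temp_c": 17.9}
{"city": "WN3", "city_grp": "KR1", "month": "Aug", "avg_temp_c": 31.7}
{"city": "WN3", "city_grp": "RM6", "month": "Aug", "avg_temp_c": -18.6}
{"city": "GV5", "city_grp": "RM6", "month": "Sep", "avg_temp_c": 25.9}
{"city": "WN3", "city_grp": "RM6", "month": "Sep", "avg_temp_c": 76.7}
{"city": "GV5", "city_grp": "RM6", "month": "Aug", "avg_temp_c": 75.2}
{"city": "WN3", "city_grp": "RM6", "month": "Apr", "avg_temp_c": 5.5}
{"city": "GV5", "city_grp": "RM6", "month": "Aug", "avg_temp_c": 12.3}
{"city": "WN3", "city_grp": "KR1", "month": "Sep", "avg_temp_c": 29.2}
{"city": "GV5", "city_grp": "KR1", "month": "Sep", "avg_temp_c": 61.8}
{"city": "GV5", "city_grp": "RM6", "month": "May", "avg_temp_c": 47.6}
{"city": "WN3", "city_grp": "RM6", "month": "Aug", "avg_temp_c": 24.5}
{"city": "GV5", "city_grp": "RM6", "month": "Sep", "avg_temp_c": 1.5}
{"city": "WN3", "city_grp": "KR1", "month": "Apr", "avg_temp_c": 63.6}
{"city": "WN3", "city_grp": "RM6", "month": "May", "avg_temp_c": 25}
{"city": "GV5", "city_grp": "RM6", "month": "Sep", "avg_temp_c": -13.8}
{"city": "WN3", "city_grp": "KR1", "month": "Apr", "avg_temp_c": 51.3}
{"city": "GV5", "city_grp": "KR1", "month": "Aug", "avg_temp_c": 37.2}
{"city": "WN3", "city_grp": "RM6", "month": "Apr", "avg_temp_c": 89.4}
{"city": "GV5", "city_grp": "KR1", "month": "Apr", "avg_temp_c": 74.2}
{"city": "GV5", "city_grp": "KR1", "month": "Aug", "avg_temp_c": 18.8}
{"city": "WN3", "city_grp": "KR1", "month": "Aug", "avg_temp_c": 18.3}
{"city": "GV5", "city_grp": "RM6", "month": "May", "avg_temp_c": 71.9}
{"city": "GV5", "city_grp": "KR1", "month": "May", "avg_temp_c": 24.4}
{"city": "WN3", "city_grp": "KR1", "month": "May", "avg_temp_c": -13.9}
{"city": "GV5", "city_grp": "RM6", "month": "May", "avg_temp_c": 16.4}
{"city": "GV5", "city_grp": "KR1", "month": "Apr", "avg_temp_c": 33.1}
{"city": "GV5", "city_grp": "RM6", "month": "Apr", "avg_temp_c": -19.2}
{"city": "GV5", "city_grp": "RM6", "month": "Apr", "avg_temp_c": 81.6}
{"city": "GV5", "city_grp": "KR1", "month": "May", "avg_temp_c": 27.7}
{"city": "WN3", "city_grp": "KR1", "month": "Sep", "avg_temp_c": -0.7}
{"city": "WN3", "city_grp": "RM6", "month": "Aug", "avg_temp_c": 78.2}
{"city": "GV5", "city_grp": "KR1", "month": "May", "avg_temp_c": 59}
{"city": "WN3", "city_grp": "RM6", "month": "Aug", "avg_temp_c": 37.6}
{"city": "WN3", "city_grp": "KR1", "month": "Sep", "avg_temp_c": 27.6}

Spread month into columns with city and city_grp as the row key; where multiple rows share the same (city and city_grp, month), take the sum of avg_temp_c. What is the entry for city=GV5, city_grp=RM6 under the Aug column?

Rows with city=GV5, city_grp=RM6 and month=Aug: avg_temp_c values are 71.3, -1.8, 75.2, 12.3.
71.3 + -1.8 + 75.2 + 12.3 = 157.

157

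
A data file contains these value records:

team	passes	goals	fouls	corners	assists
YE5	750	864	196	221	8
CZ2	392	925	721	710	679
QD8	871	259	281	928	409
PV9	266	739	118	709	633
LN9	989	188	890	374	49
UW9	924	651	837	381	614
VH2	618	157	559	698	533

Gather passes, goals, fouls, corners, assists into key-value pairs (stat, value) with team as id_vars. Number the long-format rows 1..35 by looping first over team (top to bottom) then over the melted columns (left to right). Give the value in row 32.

35 rows total (7 × 5). Row 32: index ⌊(32-1)/5⌋ = 6 into team → VH2; (32-1) mod 5 = 1 into the melted columns → goals.
So row 32 is (VH2, goals, 157); value = 157.

157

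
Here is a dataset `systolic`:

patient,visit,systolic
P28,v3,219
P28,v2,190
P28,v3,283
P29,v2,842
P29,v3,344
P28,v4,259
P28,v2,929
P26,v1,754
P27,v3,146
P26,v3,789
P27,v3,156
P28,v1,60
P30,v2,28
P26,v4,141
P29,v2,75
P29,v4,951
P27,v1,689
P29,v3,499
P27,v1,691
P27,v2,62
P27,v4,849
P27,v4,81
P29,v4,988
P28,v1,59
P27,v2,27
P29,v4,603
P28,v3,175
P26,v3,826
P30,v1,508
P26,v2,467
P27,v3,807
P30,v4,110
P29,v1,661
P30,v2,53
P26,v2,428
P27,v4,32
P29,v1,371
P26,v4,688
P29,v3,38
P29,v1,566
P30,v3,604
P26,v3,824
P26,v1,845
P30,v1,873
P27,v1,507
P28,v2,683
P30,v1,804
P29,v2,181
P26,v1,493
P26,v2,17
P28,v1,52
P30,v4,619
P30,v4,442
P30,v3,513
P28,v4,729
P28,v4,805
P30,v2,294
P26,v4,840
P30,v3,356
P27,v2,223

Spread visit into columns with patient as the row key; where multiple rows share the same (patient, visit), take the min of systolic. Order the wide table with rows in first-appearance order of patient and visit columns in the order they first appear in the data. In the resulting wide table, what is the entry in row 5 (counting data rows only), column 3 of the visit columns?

With rows in first-appearance order of patient, row 5 is patient=P30. visit columns in first-appearance order: v3, v2, v4, v1; column 3 is v4.
Long rows with patient=P30, visit=v4: min(110, 619, 442) = 110.

110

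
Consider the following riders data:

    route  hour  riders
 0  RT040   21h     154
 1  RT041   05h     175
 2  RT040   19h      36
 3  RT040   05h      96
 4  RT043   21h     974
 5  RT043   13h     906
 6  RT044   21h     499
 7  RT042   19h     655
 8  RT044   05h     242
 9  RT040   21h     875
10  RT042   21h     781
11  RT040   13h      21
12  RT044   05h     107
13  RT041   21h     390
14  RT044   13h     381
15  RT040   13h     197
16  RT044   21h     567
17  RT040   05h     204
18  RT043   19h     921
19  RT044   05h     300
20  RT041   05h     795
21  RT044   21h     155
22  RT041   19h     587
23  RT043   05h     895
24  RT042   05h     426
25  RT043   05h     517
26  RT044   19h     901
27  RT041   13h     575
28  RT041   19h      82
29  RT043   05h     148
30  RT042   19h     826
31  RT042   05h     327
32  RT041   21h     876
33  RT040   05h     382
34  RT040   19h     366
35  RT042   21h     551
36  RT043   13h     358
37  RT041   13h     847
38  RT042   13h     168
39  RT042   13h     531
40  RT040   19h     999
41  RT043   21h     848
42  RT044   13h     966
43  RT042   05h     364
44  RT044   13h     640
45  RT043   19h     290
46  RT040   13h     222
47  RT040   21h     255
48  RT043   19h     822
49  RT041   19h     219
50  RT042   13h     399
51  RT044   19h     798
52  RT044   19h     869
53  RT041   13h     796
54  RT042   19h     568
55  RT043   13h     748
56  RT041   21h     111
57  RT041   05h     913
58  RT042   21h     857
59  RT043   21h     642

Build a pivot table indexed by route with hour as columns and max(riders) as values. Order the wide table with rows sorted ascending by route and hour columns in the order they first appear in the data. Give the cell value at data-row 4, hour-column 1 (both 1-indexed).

With rows sorted ascending by route, row 4 is route=RT043. hour columns in first-appearance order: 21h, 05h, 19h, 13h; column 1 is 21h.
Long rows with route=RT043, hour=21h: max(974, 848, 642) = 974.

974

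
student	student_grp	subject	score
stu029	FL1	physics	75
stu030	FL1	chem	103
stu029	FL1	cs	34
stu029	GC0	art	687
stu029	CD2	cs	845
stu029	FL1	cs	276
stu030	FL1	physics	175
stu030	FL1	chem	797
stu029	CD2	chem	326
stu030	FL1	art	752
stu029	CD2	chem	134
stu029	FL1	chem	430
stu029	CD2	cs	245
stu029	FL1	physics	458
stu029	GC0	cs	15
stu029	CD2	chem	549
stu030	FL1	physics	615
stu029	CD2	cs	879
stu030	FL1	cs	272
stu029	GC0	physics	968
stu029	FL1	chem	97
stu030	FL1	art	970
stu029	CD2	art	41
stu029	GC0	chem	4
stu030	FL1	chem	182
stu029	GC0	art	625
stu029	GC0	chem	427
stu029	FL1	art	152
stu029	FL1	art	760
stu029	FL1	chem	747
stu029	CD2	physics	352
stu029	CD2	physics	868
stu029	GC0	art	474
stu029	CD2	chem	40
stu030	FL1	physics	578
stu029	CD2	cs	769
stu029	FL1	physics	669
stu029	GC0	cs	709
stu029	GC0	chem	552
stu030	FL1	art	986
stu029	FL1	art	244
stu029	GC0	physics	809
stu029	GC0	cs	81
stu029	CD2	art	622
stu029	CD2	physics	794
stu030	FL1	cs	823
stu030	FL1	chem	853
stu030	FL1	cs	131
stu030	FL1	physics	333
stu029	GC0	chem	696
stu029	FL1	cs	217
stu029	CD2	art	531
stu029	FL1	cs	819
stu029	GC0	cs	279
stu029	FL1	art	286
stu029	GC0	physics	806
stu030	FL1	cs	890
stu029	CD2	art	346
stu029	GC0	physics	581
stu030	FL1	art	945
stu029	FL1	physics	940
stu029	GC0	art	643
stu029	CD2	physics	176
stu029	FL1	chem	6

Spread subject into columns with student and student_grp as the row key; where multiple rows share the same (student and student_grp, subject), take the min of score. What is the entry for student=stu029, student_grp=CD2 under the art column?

Rows with student=stu029, student_grp=CD2 and subject=art: score values are 41, 622, 531, 346.
min(41, 622, 531, 346) = 41.

41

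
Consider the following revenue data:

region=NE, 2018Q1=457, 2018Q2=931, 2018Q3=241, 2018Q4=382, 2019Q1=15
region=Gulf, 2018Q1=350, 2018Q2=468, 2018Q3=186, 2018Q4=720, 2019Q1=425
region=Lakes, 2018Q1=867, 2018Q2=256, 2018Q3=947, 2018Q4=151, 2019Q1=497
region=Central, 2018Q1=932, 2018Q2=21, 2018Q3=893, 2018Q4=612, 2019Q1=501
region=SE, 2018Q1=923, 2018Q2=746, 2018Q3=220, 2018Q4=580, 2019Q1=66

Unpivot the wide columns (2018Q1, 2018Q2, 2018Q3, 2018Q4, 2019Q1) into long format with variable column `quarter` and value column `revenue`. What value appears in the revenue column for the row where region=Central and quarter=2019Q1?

Unpivoting turns each (region, wide-column) pair into one long row.
The wide cell at row Central, column 2019Q1 holds 501, so the long row (Central, 2019Q1) has revenue=501.

501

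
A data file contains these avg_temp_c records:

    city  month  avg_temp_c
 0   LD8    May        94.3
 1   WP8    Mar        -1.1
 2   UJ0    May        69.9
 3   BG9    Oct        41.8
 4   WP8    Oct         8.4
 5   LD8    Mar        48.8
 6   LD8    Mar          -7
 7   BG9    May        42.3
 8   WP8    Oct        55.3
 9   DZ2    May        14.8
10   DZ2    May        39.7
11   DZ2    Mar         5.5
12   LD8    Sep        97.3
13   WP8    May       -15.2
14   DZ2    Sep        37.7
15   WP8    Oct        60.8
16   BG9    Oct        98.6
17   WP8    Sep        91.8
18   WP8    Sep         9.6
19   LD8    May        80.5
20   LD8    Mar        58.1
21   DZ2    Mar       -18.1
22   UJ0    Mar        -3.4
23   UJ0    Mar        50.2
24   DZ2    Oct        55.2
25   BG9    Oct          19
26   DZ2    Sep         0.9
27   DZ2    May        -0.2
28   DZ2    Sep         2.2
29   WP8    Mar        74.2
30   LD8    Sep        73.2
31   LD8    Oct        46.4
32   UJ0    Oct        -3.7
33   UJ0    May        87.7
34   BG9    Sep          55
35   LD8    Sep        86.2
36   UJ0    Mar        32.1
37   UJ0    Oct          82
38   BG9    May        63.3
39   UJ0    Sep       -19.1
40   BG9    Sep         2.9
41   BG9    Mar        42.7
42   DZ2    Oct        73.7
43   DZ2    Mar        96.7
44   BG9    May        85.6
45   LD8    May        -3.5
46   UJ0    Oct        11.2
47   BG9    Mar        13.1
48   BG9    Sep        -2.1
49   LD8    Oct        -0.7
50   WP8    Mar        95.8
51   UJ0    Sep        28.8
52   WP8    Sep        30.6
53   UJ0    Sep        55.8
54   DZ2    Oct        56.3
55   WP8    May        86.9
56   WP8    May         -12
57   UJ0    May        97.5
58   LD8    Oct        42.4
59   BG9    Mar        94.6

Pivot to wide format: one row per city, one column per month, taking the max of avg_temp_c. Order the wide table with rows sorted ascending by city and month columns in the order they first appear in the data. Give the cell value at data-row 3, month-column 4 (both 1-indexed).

97.3

With rows sorted ascending by city, row 3 is city=LD8. month columns in first-appearance order: May, Mar, Oct, Sep; column 4 is Sep.
Long rows with city=LD8, month=Sep: max(97.3, 73.2, 86.2) = 97.3.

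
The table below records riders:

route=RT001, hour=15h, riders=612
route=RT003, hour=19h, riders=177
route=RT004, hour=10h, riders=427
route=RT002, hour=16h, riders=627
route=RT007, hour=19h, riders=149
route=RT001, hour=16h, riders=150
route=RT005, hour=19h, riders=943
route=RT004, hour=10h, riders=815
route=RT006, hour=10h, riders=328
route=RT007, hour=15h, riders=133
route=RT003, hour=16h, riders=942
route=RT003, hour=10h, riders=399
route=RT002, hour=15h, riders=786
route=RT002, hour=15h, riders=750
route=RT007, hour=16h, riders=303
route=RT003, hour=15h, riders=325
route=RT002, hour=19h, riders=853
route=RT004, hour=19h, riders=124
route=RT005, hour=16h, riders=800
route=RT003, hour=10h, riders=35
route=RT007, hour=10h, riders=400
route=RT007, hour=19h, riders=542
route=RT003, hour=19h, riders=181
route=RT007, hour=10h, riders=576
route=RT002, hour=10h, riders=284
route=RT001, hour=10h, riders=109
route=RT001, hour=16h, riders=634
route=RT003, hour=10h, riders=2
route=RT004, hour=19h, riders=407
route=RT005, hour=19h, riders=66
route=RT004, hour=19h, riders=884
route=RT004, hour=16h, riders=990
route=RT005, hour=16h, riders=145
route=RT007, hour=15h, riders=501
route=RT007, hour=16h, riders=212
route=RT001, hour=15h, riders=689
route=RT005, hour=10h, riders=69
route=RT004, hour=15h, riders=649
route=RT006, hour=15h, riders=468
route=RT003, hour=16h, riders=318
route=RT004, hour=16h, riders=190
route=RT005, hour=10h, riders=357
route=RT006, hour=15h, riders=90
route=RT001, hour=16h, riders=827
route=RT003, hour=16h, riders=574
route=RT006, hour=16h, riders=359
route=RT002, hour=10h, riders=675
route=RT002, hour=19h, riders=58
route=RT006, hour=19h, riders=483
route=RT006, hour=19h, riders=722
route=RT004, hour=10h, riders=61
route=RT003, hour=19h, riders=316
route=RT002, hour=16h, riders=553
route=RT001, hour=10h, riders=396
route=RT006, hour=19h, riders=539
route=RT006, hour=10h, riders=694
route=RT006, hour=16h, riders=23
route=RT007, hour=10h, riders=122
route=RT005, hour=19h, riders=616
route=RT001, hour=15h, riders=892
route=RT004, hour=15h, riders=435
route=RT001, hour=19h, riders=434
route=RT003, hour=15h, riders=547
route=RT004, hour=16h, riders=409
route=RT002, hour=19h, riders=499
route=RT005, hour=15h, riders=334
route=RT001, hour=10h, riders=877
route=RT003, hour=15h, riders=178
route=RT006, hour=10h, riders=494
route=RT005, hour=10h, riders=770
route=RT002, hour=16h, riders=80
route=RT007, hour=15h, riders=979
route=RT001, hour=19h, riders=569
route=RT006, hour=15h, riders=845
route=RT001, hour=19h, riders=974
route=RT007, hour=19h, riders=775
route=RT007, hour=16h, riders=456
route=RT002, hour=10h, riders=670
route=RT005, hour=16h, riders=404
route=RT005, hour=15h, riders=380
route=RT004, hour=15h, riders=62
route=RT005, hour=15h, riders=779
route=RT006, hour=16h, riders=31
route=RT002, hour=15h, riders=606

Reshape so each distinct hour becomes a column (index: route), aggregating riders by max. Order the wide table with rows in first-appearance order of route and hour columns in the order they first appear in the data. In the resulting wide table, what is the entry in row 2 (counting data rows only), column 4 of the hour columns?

With rows in first-appearance order of route, row 2 is route=RT003. hour columns in first-appearance order: 15h, 19h, 10h, 16h; column 4 is 16h.
Long rows with route=RT003, hour=16h: max(942, 318, 574) = 942.

942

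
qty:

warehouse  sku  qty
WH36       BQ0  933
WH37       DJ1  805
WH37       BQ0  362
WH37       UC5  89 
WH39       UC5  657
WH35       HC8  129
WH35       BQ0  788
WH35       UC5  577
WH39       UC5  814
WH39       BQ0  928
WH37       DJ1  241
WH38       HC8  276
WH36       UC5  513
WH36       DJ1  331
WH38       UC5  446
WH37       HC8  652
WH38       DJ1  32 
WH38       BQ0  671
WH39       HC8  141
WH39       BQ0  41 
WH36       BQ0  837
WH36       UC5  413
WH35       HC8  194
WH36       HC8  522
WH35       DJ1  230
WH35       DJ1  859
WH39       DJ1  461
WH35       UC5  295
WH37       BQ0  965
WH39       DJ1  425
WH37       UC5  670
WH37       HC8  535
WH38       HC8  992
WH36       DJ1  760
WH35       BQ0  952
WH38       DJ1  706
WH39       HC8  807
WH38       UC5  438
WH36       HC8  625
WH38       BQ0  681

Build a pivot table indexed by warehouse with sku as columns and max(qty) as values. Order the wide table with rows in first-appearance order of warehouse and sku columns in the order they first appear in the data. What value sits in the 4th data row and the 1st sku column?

952

With rows in first-appearance order of warehouse, row 4 is warehouse=WH35. sku columns in first-appearance order: BQ0, DJ1, UC5, HC8; column 1 is BQ0.
Long rows with warehouse=WH35, sku=BQ0: max(788, 952) = 952.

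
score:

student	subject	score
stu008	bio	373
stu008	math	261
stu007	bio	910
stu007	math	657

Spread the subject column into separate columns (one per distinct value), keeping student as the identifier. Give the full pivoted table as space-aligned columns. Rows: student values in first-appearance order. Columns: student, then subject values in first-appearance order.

Columns: student plus the 2 distinct subject values (bio, math).
For example, row stu008 column bio takes score=373 from the long row (stu008, bio).

student  bio  math
stu008   373  261 
stu007   910  657 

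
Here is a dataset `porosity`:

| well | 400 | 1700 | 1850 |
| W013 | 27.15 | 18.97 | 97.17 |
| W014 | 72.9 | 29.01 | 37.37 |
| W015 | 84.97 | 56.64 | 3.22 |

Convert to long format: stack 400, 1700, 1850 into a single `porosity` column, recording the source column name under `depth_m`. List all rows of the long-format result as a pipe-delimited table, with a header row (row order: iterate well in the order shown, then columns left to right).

| well | depth_m | porosity |
| W013 | 400 | 27.15 |
| W013 | 1700 | 18.97 |
| W013 | 1850 | 97.17 |
| W014 | 400 | 72.9 |
| W014 | 1700 | 29.01 |
| W014 | 1850 | 37.37 |
| W015 | 400 | 84.97 |
| W015 | 1700 | 56.64 |
| W015 | 1850 | 3.22 |

Each (well, column) pair becomes one row: 3 × 3 = 9 rows.
For example, (W013, 400) → porosity=27.15.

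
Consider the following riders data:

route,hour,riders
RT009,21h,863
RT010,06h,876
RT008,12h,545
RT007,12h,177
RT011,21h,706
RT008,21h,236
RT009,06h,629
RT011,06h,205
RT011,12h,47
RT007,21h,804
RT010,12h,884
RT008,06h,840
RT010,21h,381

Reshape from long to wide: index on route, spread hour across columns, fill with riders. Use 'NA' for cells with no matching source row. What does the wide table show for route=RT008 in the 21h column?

236

The long row with route=RT008, hour=21h has riders=236.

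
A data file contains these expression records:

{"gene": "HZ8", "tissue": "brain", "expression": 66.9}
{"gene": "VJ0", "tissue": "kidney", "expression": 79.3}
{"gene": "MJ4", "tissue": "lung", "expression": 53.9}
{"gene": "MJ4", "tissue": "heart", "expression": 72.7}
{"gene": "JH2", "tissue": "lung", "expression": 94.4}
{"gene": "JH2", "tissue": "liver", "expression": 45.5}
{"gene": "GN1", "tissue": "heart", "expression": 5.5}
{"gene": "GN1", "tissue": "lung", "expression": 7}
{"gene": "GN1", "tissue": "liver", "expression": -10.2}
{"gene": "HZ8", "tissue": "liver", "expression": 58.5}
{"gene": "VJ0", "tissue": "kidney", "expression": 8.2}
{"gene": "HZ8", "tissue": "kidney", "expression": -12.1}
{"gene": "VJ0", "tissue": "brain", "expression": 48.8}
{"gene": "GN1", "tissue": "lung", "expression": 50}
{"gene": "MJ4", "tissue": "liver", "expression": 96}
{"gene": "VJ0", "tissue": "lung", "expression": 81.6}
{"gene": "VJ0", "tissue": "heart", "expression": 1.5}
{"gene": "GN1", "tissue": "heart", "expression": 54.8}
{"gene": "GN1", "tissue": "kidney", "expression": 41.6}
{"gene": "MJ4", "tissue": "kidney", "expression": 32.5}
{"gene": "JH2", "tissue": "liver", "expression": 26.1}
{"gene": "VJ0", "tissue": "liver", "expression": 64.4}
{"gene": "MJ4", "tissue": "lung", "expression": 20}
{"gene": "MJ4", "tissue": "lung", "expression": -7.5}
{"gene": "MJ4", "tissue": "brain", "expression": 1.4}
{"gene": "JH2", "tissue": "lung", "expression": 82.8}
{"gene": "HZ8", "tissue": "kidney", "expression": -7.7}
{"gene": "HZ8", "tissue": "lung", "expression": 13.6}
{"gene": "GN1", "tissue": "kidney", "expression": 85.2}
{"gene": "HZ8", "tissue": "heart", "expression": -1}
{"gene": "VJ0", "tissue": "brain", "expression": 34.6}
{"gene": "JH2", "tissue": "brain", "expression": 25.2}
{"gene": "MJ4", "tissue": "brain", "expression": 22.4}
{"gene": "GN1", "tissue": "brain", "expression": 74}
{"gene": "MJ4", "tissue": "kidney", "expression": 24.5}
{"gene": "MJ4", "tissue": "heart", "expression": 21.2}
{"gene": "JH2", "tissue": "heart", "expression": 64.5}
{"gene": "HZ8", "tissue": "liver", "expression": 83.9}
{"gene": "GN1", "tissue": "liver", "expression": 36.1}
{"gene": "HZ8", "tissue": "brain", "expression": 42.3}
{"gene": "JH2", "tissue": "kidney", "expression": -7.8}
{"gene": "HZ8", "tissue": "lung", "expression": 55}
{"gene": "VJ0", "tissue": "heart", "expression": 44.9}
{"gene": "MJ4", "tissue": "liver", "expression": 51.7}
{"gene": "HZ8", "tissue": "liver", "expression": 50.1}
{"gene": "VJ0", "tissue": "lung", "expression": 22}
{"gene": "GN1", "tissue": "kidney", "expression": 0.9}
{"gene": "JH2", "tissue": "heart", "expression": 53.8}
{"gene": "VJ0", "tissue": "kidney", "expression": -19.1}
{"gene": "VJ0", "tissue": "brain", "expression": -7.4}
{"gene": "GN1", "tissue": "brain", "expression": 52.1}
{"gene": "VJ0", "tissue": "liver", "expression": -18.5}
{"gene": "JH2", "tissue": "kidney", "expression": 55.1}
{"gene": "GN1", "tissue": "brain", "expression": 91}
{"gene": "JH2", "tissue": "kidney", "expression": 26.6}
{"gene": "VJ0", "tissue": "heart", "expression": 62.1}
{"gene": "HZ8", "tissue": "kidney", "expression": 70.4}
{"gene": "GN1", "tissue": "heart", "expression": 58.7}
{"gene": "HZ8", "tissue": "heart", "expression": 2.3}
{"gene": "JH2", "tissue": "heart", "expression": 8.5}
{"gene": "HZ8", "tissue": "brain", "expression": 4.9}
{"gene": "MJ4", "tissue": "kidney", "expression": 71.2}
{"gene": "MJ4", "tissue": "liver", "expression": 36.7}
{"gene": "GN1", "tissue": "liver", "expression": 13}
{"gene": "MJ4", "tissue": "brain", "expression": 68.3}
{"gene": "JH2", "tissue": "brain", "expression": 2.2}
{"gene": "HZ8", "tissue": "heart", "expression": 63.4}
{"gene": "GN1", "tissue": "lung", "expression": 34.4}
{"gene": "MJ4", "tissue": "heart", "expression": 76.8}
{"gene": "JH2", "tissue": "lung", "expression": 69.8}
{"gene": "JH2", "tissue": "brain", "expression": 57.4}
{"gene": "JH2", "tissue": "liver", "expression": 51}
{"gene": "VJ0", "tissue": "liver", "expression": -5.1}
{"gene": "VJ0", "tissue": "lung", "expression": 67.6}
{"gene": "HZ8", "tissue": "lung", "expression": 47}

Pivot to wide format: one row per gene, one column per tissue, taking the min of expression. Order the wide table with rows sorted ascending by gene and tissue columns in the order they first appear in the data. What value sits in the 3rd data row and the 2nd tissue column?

-7.8

With rows sorted ascending by gene, row 3 is gene=JH2. tissue columns in first-appearance order: brain, kidney, lung, heart, liver; column 2 is kidney.
Long rows with gene=JH2, tissue=kidney: min(-7.8, 55.1, 26.6) = -7.8.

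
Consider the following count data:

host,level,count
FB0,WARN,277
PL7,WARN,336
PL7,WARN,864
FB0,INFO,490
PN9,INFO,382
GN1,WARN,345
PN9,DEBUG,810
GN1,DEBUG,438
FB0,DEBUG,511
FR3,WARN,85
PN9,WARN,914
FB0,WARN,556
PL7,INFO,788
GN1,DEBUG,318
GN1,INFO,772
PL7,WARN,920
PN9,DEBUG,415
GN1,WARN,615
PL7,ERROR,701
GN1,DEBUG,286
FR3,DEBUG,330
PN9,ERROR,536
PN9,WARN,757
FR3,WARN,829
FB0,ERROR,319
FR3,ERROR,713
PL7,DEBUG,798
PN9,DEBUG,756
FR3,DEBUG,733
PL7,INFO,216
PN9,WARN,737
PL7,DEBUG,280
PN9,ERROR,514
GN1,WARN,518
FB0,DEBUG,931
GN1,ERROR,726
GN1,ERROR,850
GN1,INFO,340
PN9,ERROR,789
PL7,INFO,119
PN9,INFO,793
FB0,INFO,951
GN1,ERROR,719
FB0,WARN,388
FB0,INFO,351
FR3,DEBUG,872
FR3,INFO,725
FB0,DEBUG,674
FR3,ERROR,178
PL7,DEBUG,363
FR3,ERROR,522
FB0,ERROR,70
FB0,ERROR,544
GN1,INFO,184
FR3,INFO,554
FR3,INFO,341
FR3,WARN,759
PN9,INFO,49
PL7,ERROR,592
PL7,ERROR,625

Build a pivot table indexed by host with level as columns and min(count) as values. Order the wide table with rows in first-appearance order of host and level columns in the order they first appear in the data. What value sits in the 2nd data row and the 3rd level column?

With rows in first-appearance order of host, row 2 is host=PL7. level columns in first-appearance order: WARN, INFO, DEBUG, ERROR; column 3 is DEBUG.
Long rows with host=PL7, level=DEBUG: min(798, 280, 363) = 280.

280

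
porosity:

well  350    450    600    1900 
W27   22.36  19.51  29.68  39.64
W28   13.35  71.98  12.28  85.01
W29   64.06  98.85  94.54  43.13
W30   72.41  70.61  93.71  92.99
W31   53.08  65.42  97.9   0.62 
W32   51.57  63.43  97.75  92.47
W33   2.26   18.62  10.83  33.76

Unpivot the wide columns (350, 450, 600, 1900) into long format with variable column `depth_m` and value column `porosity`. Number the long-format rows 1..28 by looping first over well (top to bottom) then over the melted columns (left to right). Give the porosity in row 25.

2.26

28 rows total (7 × 4). Row 25: index ⌊(25-1)/4⌋ = 6 into well → W33; (25-1) mod 4 = 0 into the melted columns → 350.
So row 25 is (W33, 350, 2.26); porosity = 2.26.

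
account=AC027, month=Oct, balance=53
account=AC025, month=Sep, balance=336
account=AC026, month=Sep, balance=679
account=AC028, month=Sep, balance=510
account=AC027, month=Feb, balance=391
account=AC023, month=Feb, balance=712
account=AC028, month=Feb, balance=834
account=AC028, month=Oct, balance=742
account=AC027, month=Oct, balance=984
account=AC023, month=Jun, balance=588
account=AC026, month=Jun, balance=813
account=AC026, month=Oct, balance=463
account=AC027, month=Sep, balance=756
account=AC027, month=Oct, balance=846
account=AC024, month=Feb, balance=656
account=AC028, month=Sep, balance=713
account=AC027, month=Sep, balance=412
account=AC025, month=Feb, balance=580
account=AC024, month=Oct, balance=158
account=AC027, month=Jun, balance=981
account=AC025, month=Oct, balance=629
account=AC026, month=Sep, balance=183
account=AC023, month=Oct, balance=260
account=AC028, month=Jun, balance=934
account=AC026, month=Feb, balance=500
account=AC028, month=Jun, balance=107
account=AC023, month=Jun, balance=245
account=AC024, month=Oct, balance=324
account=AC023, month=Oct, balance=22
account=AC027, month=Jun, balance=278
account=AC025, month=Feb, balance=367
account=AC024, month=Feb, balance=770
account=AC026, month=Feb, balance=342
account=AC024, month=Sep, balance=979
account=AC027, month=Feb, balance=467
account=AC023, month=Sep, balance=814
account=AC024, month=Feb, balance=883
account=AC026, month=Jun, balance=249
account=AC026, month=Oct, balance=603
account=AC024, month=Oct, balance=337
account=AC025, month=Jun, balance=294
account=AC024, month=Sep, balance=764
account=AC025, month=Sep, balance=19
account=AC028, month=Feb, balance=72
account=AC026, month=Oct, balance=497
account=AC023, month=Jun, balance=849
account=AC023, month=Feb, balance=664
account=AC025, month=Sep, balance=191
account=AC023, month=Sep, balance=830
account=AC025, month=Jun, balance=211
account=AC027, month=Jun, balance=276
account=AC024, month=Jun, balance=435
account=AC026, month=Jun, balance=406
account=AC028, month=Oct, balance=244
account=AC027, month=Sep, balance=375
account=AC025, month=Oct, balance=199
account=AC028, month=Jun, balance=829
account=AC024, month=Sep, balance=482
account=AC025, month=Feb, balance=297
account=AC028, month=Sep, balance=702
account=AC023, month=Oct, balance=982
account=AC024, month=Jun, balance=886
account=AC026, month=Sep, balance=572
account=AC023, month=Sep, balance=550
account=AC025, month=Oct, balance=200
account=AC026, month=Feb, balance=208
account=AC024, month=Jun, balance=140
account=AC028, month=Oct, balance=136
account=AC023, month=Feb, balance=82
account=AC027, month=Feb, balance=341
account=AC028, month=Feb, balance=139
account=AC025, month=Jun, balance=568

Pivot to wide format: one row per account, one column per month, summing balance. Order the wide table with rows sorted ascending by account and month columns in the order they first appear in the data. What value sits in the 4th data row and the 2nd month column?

1434

With rows sorted ascending by account, row 4 is account=AC026. month columns in first-appearance order: Oct, Sep, Feb, Jun; column 2 is Sep.
Long rows with account=AC026, month=Sep: 679 + 183 + 572 = 1434.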